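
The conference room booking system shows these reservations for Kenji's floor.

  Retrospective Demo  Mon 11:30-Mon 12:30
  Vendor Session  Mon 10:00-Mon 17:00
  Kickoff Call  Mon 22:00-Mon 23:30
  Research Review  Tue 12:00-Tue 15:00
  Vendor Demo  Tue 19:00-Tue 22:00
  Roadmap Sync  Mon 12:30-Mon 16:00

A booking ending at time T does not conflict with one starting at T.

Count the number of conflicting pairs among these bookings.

2

Sorted by start: Vendor Session, Retrospective Demo, Roadmap Sync, Kickoff Call, Research Review, Vendor Demo.
Retrospective Demo starts before Vendor Session ends → Vendor Session and Retrospective Demo overlap.
Roadmap Sync starts before Vendor Session ends → Vendor Session and Roadmap Sync overlap.
Kickoff Call starts after Vendor Session ends; Vendor Session is clear from here.
Roadmap Sync starts exactly when Retrospective Demo ends (back-to-back, no overlap); Retrospective Demo is clear from here.
Kickoff Call starts after Roadmap Sync ends; Roadmap Sync is clear from here.
Research Review starts after Kickoff Call ends; Kickoff Call is clear from here.
Vendor Demo starts after Research Review ends.
Overlapping pairs: Retrospective Demo & Vendor Session, Roadmap Sync & Vendor Session — 2 in total.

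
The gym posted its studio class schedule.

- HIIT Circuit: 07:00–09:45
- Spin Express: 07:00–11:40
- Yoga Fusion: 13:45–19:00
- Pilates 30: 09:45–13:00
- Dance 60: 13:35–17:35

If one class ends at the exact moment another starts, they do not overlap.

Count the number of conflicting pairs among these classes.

Sorted by start: HIIT Circuit, Spin Express, Pilates 30, Dance 60, Yoga Fusion.
Spin Express starts before HIIT Circuit ends → HIIT Circuit and Spin Express overlap.
Pilates 30 starts exactly when HIIT Circuit ends (back-to-back, no overlap), so nothing later overlaps HIIT Circuit either.
Pilates 30 starts before Spin Express ends → Spin Express and Pilates 30 overlap.
Dance 60 starts after Spin Express ends, so nothing later overlaps Spin Express either.
Dance 60 starts after Pilates 30 ends, so nothing later overlaps Pilates 30 either.
Yoga Fusion starts before Dance 60 ends → Dance 60 and Yoga Fusion overlap.
Overlapping pairs: Dance 60 & Yoga Fusion, HIIT Circuit & Spin Express, Pilates 30 & Spin Express — 3 in total.

3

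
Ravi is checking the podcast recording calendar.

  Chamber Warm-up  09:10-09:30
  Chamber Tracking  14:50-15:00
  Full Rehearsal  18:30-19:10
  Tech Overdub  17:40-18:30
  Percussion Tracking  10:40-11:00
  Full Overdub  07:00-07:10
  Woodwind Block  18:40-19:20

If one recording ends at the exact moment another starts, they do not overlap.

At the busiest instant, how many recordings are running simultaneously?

2

Sweep the timeline, counting +1 at each start and −1 at each end (ends before starts at a tie):
07:00 start Full Overdub → 1
07:10 end Full Overdub → 0
09:10 start Chamber Warm-up → 1
09:30 end Chamber Warm-up → 0
10:40 start Percussion Tracking → 1
11:00 end Percussion Tracking → 0
14:50 start Chamber Tracking → 1
15:00 end Chamber Tracking → 0
17:40 start Tech Overdub → 1
18:30 end Tech Overdub → 0
18:30 start Full Rehearsal → 1
18:40 start Woodwind Block → 2
19:10 end Full Rehearsal → 1
19:20 end Woodwind Block → 0
Peak is 2, at 18:40 (Full Rehearsal, Woodwind Block).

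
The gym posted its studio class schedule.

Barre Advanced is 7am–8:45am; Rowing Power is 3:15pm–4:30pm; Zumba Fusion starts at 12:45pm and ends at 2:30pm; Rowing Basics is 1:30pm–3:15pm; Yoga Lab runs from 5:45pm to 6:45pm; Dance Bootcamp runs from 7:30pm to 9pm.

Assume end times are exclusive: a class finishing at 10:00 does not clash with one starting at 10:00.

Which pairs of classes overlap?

Rowing Basics & Zumba Fusion

Sorted by start: Barre Advanced, Zumba Fusion, Rowing Basics, Rowing Power, Yoga Lab, Dance Bootcamp.
Zumba Fusion starts after Barre Advanced ends; Barre Advanced is clear from here.
Rowing Basics starts before Zumba Fusion ends → Zumba Fusion and Rowing Basics overlap.
Rowing Power starts after Zumba Fusion ends; Zumba Fusion is clear from here.
Rowing Power starts exactly when Rowing Basics ends (back-to-back, no overlap); Rowing Basics is clear from here.
Yoga Lab starts after Rowing Power ends; Rowing Power is clear from here.
Dance Bootcamp starts after Yoga Lab ends.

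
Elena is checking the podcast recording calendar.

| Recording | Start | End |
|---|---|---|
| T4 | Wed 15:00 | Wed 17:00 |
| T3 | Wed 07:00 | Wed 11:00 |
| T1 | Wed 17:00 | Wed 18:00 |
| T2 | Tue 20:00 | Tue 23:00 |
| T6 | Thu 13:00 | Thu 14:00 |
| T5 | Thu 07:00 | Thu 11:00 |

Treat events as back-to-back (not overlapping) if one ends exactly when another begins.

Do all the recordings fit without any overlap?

Sorted by start: T2, T3, T4, T1, T5, T6.
T3 starts after T2 ends; T2 is clear from here.
T4 starts after T3 ends; T3 is clear from here.
T1 starts exactly when T4 ends (back-to-back, no overlap); T4 is clear from here.
T5 starts after T1 ends; T1 is clear from here.
T6 starts after T5 ends.
Every pair is clear; the schedule has no overlaps.

Yes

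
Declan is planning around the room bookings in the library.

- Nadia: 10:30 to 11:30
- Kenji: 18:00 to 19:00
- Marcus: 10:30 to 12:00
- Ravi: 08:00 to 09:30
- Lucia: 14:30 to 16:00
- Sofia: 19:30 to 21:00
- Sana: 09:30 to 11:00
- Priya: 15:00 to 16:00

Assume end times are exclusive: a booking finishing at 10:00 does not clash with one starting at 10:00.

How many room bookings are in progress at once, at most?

Sort all start/end points and keep a running count:
08:00 start Ravi → 1
09:30 end Ravi → 0
09:30 start Sana → 1
10:30 start Marcus → 2
10:30 start Nadia → 3
11:00 end Sana → 2
11:30 end Nadia → 1
12:00 end Marcus → 0
14:30 start Lucia → 1
15:00 start Priya → 2
16:00 end Lucia → 1
16:00 end Priya → 0
18:00 start Kenji → 1
19:00 end Kenji → 0
19:30 start Sofia → 1
21:00 end Sofia → 0
Peak is 3, at 10:30 (Marcus, Nadia, Sana).

3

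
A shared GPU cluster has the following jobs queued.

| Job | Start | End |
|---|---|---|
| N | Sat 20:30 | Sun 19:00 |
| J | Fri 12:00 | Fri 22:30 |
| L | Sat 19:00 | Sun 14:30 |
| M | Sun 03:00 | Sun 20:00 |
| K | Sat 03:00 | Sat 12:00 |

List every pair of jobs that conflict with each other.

Two intervals overlap when each starts before the other ends.
Sorted by start: J, K, L, N, M.
K starts after J ends, so nothing later overlaps J either.
L starts after K ends, so nothing later overlaps K either.
N starts before L ends → L and N overlap.
M starts before L ends → L and M overlap.
M starts before N ends → N and M overlap.

L & M, L & N, M & N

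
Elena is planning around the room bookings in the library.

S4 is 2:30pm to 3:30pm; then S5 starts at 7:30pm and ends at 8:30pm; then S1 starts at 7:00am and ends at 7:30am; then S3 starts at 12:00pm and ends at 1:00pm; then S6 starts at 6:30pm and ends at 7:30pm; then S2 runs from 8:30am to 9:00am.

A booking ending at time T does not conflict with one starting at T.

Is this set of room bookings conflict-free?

Yes

Two intervals overlap when each starts before the other ends.
Sorted by start: S1, S2, S3, S4, S6, S5.
S2 starts after S1 ends — done with S1.
S3 starts after S2 ends — done with S2.
S4 starts after S3 ends — done with S3.
S6 starts after S4 ends — done with S4.
S5 starts exactly when S6 ends (back-to-back, no overlap).
Every pair is clear; the schedule has no overlaps.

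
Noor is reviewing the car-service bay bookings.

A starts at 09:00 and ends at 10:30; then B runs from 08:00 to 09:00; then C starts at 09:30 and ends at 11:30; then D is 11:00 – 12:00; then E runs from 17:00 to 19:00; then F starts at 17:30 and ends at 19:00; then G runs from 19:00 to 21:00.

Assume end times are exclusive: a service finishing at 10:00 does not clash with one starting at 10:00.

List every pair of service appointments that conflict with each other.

A & C, C & D, E & F

Sorted by start: B, A, C, D, E, F, G.
A starts exactly when B ends (back-to-back, no overlap) — done with B.
C starts before A ends → A and C overlap.
D starts after A ends — done with A.
D starts before C ends → C and D overlap.
E starts after C ends — done with C.
E starts after D ends — done with D.
F starts before E ends → E and F overlap.
G starts exactly when E ends (back-to-back, no overlap).
G starts exactly when F ends (back-to-back, no overlap).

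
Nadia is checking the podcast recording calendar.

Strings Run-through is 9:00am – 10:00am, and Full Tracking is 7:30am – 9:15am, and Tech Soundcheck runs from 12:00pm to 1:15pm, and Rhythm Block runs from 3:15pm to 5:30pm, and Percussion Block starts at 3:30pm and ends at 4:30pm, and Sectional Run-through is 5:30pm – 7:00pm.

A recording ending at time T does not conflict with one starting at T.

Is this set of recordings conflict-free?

Sorted by start: Full Tracking, Strings Run-through, Tech Soundcheck, Rhythm Block, Percussion Block, Sectional Run-through.
Strings Run-through starts before Full Tracking ends → Full Tracking and Strings Run-through overlap.
That's a conflict, so the schedule is not conflict-free.

No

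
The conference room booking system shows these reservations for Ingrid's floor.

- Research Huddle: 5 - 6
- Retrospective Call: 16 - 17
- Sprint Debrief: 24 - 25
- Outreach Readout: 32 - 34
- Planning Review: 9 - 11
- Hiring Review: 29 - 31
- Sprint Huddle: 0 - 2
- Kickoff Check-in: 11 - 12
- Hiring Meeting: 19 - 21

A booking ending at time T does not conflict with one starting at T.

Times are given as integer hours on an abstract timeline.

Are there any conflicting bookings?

No

Sorted by start: Sprint Huddle, Research Huddle, Planning Review, Kickoff Check-in, Retrospective Call, Hiring Meeting, Sprint Debrief, Hiring Review, Outreach Readout.
Research Huddle starts after Sprint Huddle ends — done with Sprint Huddle.
Planning Review starts after Research Huddle ends — done with Research Huddle.
Kickoff Check-in starts exactly when Planning Review ends (back-to-back, no overlap) — done with Planning Review.
Retrospective Call starts after Kickoff Check-in ends — done with Kickoff Check-in.
Hiring Meeting starts after Retrospective Call ends — done with Retrospective Call.
Sprint Debrief starts after Hiring Meeting ends — done with Hiring Meeting.
Hiring Review starts after Sprint Debrief ends — done with Sprint Debrief.
Outreach Readout starts after Hiring Review ends.
Every pair is clear; the schedule has no overlaps.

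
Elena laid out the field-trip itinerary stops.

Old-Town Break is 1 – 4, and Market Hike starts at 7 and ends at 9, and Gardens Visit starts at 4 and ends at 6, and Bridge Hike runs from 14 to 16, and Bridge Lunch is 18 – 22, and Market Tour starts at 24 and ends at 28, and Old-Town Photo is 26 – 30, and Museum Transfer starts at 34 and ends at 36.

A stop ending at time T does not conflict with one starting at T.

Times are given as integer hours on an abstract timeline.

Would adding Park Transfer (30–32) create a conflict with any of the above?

Old-Town Break: ends 4 at or before Park Transfer starts 30 → clear.
Gardens Visit: ends 6 at or before Park Transfer starts 30 → clear.
Market Hike: ends 9 at or before Park Transfer starts 30 → clear.
Bridge Hike: ends 16 at or before Park Transfer starts 30 → clear.
Bridge Lunch: ends 22 at or before Park Transfer starts 30 → clear.
Market Tour: ends 28 at or before Park Transfer starts 30 → clear.
Old-Town Photo: ends 30 at or before Park Transfer starts 30 → clear.
Museum Transfer: starts 34 at or after Park Transfer ends 32 → clear.

No — it doesn't clash with anything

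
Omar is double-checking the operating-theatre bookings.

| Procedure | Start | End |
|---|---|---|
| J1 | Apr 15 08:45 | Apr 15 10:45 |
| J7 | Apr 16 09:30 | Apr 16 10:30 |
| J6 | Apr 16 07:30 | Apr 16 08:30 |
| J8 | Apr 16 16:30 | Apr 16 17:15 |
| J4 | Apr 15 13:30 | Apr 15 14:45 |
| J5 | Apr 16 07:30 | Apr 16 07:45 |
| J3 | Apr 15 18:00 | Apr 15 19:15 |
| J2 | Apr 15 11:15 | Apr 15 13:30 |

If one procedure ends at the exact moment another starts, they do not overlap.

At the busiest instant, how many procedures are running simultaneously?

Walk through starts and ends in time order (an end at T is processed before a start at T):
Apr 15 08:45 start J1 → 1
Apr 15 10:45 end J1 → 0
Apr 15 11:15 start J2 → 1
Apr 15 13:30 end J2 → 0
Apr 15 13:30 start J4 → 1
Apr 15 14:45 end J4 → 0
Apr 15 18:00 start J3 → 1
Apr 15 19:15 end J3 → 0
Apr 16 07:30 start J5 → 1
Apr 16 07:30 start J6 → 2
Apr 16 07:45 end J5 → 1
Apr 16 08:30 end J6 → 0
Apr 16 09:30 start J7 → 1
Apr 16 10:30 end J7 → 0
Apr 16 16:30 start J8 → 1
Apr 16 17:15 end J8 → 0
Peak is 2, at Apr 16 07:30 (J5, J6).

2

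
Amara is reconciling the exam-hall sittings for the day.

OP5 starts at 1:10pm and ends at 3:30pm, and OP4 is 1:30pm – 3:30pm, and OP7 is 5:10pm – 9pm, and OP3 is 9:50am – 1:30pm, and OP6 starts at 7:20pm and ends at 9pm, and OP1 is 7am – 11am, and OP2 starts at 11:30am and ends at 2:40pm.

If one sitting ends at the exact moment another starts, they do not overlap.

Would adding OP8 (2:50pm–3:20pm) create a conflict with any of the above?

OP1: ends 11am at or before OP8 starts 2:50pm → clear.
OP3: ends 1:30pm at or before OP8 starts 2:50pm → clear.
OP2: ends 2:40pm at or before OP8 starts 2:50pm → clear.
OP5: starts 1:10pm before OP8 ends 3:20pm, and ends 3:30pm after OP8 starts 2:50pm → overlap.
OP4: starts 1:30pm before OP8 ends 3:20pm, and ends 3:30pm after OP8 starts 2:50pm → overlap.
OP7: starts 5:10pm at or after OP8 ends 3:20pm → clear.
OP6: starts 7:20pm at or after OP8 ends 3:20pm → clear.
OP8 overlaps OP4, OP5.

Yes — it overlaps OP4, OP5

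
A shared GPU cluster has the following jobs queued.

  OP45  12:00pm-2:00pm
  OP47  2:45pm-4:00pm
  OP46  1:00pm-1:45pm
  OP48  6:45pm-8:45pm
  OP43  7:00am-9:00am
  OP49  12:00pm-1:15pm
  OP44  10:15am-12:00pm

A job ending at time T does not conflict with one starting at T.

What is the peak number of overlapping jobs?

3

Walk through starts and ends in time order (an end at T is processed before a start at T):
7:00am start OP43 → 1
9:00am end OP43 → 0
10:15am start OP44 → 1
12:00pm end OP44 → 0
12:00pm start OP45 → 1
12:00pm start OP49 → 2
1:00pm start OP46 → 3
1:15pm end OP49 → 2
1:45pm end OP46 → 1
2:00pm end OP45 → 0
2:45pm start OP47 → 1
4:00pm end OP47 → 0
6:45pm start OP48 → 1
8:45pm end OP48 → 0
Peak is 3, at 1:00pm (OP45, OP46, OP49).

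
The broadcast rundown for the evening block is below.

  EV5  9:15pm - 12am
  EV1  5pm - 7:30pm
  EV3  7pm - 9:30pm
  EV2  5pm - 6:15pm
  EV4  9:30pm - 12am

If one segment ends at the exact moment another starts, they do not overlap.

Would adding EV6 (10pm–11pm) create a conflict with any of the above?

EV1: ends 7:30pm at or before EV6 starts 10pm → clear.
EV2: ends 6:15pm at or before EV6 starts 10pm → clear.
EV3: ends 9:30pm at or before EV6 starts 10pm → clear.
EV5: starts 9:15pm before EV6 ends 11pm, and ends 12am after EV6 starts 10pm → overlap.
EV4: starts 9:30pm before EV6 ends 11pm, and ends 12am after EV6 starts 10pm → overlap.
EV6 overlaps EV4, EV5.

Yes — it overlaps EV4, EV5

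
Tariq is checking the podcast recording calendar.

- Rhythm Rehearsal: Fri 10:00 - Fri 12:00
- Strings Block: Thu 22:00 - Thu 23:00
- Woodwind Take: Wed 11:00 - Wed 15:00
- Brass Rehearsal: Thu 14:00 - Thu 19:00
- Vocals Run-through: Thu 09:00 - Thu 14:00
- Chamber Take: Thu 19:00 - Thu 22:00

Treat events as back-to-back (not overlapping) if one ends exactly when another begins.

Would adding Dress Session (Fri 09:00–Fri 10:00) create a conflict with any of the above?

No — it doesn't clash with anything

Woodwind Take: ends Wed 15:00 at or before Dress Session starts Fri 09:00 → clear.
Vocals Run-through: ends Thu 14:00 at or before Dress Session starts Fri 09:00 → clear.
Brass Rehearsal: ends Thu 19:00 at or before Dress Session starts Fri 09:00 → clear.
Chamber Take: ends Thu 22:00 at or before Dress Session starts Fri 09:00 → clear.
Strings Block: ends Thu 23:00 at or before Dress Session starts Fri 09:00 → clear.
Rhythm Rehearsal: starts Fri 10:00 at or after Dress Session ends Fri 10:00 → clear.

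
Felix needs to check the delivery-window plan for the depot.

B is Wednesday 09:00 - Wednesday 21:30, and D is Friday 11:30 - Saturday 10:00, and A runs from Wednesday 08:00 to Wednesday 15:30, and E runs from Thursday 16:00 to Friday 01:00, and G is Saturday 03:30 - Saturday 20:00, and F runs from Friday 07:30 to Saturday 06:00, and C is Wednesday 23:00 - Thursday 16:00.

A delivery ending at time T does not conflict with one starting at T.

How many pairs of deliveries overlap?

Sorted by start: A, B, C, E, F, D, G.
B starts before A ends → A and B overlap.
C starts after A ends — done with A.
C starts after B ends — done with B.
E starts exactly when C ends (back-to-back, no overlap) — done with C.
F starts after E ends — done with E.
D starts before F ends → F and D overlap.
G starts before F ends → F and G overlap.
G starts before D ends → D and G overlap.
Overlapping pairs: A & B, D & F, D & G, F & G — 4 in total.

4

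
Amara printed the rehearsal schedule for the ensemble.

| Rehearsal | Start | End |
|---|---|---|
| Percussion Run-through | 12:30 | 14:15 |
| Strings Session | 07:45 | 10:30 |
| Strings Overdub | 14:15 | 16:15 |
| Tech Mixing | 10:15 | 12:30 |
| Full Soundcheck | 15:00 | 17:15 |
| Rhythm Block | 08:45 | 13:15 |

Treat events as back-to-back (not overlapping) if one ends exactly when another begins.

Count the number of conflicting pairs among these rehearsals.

5

Check each pair: they overlap iff neither finishes before the other starts.
Sorted by start: Strings Session, Rhythm Block, Tech Mixing, Percussion Run-through, Strings Overdub, Full Soundcheck.
Rhythm Block starts before Strings Session ends → Strings Session and Rhythm Block overlap.
Tech Mixing starts before Strings Session ends → Strings Session and Tech Mixing overlap.
Percussion Run-through starts after Strings Session ends, so Strings Session has no further overlaps.
Tech Mixing starts before Rhythm Block ends → Rhythm Block and Tech Mixing overlap.
Percussion Run-through starts before Rhythm Block ends → Rhythm Block and Percussion Run-through overlap.
Strings Overdub starts after Rhythm Block ends, so Rhythm Block has no further overlaps.
Percussion Run-through starts exactly when Tech Mixing ends (back-to-back, no overlap), so Tech Mixing has no further overlaps.
Strings Overdub starts exactly when Percussion Run-through ends (back-to-back, no overlap), so Percussion Run-through has no further overlaps.
Full Soundcheck starts before Strings Overdub ends → Strings Overdub and Full Soundcheck overlap.
Overlapping pairs: Full Soundcheck & Strings Overdub, Percussion Run-through & Rhythm Block, Rhythm Block & Strings Session, Rhythm Block & Tech Mixing, Strings Session & Tech Mixing — 5 in total.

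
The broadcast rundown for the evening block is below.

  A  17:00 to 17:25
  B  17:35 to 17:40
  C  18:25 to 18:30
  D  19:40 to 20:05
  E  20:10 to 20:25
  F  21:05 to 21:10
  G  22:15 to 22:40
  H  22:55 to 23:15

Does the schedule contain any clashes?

No

Two intervals overlap when each starts before the other ends.
Sorted by start: A, B, C, D, E, F, G, H.
B starts after A ends; A is clear from here.
C starts after B ends; B is clear from here.
D starts after C ends; C is clear from here.
E starts after D ends; D is clear from here.
F starts after E ends; E is clear from here.
G starts after F ends; F is clear from here.
H starts after G ends.
Every pair is clear; the schedule has no overlaps.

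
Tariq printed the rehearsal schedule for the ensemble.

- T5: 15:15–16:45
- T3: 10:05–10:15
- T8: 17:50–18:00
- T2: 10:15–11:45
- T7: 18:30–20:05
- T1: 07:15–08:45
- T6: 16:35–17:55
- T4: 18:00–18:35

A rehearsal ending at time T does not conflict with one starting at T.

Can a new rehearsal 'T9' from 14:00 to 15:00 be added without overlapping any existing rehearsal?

T1: ends 08:45 at or before T9 starts 14:00 → clear.
T3: ends 10:15 at or before T9 starts 14:00 → clear.
T2: ends 11:45 at or before T9 starts 14:00 → clear.
T5: starts 15:15 at or after T9 ends 15:00 → clear.
T6: starts 16:35 at or after T9 ends 15:00 → clear.
T8: starts 17:50 at or after T9 ends 15:00 → clear.
T4: starts 18:00 at or after T9 ends 15:00 → clear.
T7: starts 18:30 at or after T9 ends 15:00 → clear.

Yes — the slot is free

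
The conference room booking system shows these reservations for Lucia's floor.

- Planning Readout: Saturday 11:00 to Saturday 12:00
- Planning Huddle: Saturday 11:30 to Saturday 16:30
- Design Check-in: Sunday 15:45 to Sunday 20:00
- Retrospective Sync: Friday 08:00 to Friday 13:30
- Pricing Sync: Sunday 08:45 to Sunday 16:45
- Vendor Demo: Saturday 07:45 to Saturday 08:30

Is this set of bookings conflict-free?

Two intervals overlap when each starts before the other ends.
Sorted by start: Retrospective Sync, Vendor Demo, Planning Readout, Planning Huddle, Pricing Sync, Design Check-in.
Vendor Demo starts after Retrospective Sync ends, so Retrospective Sync has no further overlaps.
Planning Readout starts after Vendor Demo ends, so Vendor Demo has no further overlaps.
Planning Huddle starts before Planning Readout ends → Planning Readout and Planning Huddle overlap.
That's a conflict, so the schedule is not conflict-free.

No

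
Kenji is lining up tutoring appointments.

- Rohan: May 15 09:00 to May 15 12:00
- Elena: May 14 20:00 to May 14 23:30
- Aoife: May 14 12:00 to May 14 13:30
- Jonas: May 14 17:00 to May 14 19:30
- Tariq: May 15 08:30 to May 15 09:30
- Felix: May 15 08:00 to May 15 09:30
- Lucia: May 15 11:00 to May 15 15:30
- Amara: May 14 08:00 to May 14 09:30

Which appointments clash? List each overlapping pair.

Sorted by start: Amara, Aoife, Jonas, Elena, Felix, Tariq, Rohan, Lucia.
Aoife starts after Amara ends, so Amara has no further overlaps.
Jonas starts after Aoife ends, so Aoife has no further overlaps.
Elena starts after Jonas ends, so Jonas has no further overlaps.
Felix starts after Elena ends, so Elena has no further overlaps.
Tariq starts before Felix ends → Felix and Tariq overlap.
Rohan starts before Felix ends → Felix and Rohan overlap.
Lucia starts after Felix ends.
Rohan starts before Tariq ends → Tariq and Rohan overlap.
Lucia starts after Tariq ends.
Lucia starts before Rohan ends → Rohan and Lucia overlap.

Felix & Rohan, Felix & Tariq, Lucia & Rohan, Rohan & Tariq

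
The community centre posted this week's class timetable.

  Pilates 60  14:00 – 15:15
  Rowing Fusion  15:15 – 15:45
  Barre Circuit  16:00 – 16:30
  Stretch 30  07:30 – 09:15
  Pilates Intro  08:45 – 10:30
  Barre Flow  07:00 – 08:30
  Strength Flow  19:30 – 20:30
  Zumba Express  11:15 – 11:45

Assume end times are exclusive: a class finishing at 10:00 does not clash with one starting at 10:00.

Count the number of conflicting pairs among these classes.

Sorted by start: Barre Flow, Stretch 30, Pilates Intro, Zumba Express, Pilates 60, Rowing Fusion, Barre Circuit, Strength Flow.
Stretch 30 starts before Barre Flow ends → Barre Flow and Stretch 30 overlap.
Pilates Intro starts after Barre Flow ends; Barre Flow is clear from here.
Pilates Intro starts before Stretch 30 ends → Stretch 30 and Pilates Intro overlap.
Zumba Express starts after Stretch 30 ends; Stretch 30 is clear from here.
Zumba Express starts after Pilates Intro ends; Pilates Intro is clear from here.
Pilates 60 starts after Zumba Express ends; Zumba Express is clear from here.
Rowing Fusion starts exactly when Pilates 60 ends (back-to-back, no overlap); Pilates 60 is clear from here.
Barre Circuit starts after Rowing Fusion ends; Rowing Fusion is clear from here.
Strength Flow starts after Barre Circuit ends.
Overlapping pairs: Barre Flow & Stretch 30, Pilates Intro & Stretch 30 — 2 in total.

2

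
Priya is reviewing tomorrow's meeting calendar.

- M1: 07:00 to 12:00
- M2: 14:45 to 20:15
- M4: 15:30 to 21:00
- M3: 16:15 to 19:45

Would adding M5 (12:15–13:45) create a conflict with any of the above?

M1: ends 12:00 at or before M5 starts 12:15 → clear.
M2: starts 14:45 at or after M5 ends 13:45 → clear.
M4: starts 15:30 at or after M5 ends 13:45 → clear.
M3: starts 16:15 at or after M5 ends 13:45 → clear.

No — it doesn't clash with anything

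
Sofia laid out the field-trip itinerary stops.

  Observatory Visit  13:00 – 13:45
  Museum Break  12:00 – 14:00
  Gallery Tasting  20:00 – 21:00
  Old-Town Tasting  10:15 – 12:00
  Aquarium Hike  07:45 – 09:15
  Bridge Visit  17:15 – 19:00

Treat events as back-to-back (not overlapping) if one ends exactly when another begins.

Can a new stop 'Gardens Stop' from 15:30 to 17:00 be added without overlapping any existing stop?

Yes — the slot is free

Aquarium Hike: ends 09:15 at or before Gardens Stop starts 15:30 → clear.
Old-Town Tasting: ends 12:00 at or before Gardens Stop starts 15:30 → clear.
Museum Break: ends 14:00 at or before Gardens Stop starts 15:30 → clear.
Observatory Visit: ends 13:45 at or before Gardens Stop starts 15:30 → clear.
Bridge Visit: starts 17:15 at or after Gardens Stop ends 17:00 → clear.
Gallery Tasting: starts 20:00 at or after Gardens Stop ends 17:00 → clear.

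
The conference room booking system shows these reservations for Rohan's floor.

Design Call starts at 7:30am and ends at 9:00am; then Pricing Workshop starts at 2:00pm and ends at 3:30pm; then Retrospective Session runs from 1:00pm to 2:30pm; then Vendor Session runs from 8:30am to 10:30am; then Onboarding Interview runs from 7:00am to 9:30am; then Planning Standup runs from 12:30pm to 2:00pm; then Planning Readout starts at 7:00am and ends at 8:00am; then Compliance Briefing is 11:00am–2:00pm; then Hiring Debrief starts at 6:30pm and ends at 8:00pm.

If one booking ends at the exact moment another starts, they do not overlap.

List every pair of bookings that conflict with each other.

Compliance Briefing & Planning Standup, Compliance Briefing & Retrospective Session, Design Call & Onboarding Interview, Design Call & Planning Readout, Design Call & Vendor Session, Onboarding Interview & Planning Readout, Onboarding Interview & Vendor Session, Planning Standup & Retrospective Session, Pricing Workshop & Retrospective Session

Check each pair: they overlap iff neither finishes before the other starts.
Sorted by start: Planning Readout, Onboarding Interview, Design Call, Vendor Session, Compliance Briefing, Planning Standup, Retrospective Session, Pricing Workshop, Hiring Debrief.
Onboarding Interview starts before Planning Readout ends → Planning Readout and Onboarding Interview overlap.
Design Call starts before Planning Readout ends → Planning Readout and Design Call overlap.
Vendor Session starts after Planning Readout ends, so nothing later overlaps Planning Readout either.
Design Call starts before Onboarding Interview ends → Onboarding Interview and Design Call overlap.
Vendor Session starts before Onboarding Interview ends → Onboarding Interview and Vendor Session overlap.
Compliance Briefing starts after Onboarding Interview ends, so nothing later overlaps Onboarding Interview either.
Vendor Session starts before Design Call ends → Design Call and Vendor Session overlap.
Compliance Briefing starts after Design Call ends, so nothing later overlaps Design Call either.
Compliance Briefing starts after Vendor Session ends, so nothing later overlaps Vendor Session either.
Planning Standup starts before Compliance Briefing ends → Compliance Briefing and Planning Standup overlap.
Retrospective Session starts before Compliance Briefing ends → Compliance Briefing and Retrospective Session overlap.
Pricing Workshop starts exactly when Compliance Briefing ends (back-to-back, no overlap), so nothing later overlaps Compliance Briefing either.
Retrospective Session starts before Planning Standup ends → Planning Standup and Retrospective Session overlap.
Pricing Workshop starts exactly when Planning Standup ends (back-to-back, no overlap), so nothing later overlaps Planning Standup either.
Pricing Workshop starts before Retrospective Session ends → Retrospective Session and Pricing Workshop overlap.
Hiring Debrief starts after Retrospective Session ends.
Hiring Debrief starts after Pricing Workshop ends.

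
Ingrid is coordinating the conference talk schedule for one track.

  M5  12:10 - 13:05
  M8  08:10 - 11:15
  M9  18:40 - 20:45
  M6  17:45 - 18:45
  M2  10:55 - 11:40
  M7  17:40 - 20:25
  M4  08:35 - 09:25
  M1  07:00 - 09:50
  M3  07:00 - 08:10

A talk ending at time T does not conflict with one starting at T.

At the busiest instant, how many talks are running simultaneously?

Walk through starts and ends in time order (an end at T is processed before a start at T):
07:00 start M1 → 1
07:00 start M3 → 2
08:10 end M3 → 1
08:10 start M8 → 2
08:35 start M4 → 3
09:25 end M4 → 2
09:50 end M1 → 1
10:55 start M2 → 2
11:15 end M8 → 1
11:40 end M2 → 0
12:10 start M5 → 1
13:05 end M5 → 0
17:40 start M7 → 1
17:45 start M6 → 2
18:40 start M9 → 3
18:45 end M6 → 2
20:25 end M7 → 1
20:45 end M9 → 0
Peak is 3, at 08:35 (M1, M4, M8).

3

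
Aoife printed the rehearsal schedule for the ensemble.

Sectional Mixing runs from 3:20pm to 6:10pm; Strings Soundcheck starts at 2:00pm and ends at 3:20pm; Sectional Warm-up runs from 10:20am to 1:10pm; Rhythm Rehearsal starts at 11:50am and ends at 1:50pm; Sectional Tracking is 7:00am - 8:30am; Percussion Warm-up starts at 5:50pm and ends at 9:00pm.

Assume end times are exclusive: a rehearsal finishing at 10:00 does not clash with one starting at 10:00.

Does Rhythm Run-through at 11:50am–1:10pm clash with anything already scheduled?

Yes — it overlaps Rhythm Rehearsal, Sectional Warm-up

Sectional Tracking: ends 8:30am at or before Rhythm Run-through starts 11:50am → clear.
Sectional Warm-up: starts 10:20am before Rhythm Run-through ends 1:10pm, and ends 1:10pm after Rhythm Run-through starts 11:50am → overlap.
Rhythm Rehearsal: starts 11:50am before Rhythm Run-through ends 1:10pm, and ends 1:50pm after Rhythm Run-through starts 11:50am → overlap.
Strings Soundcheck: starts 2:00pm at or after Rhythm Run-through ends 1:10pm → clear.
Sectional Mixing: starts 3:20pm at or after Rhythm Run-through ends 1:10pm → clear.
Percussion Warm-up: starts 5:50pm at or after Rhythm Run-through ends 1:10pm → clear.
Rhythm Run-through overlaps Rhythm Rehearsal, Sectional Warm-up.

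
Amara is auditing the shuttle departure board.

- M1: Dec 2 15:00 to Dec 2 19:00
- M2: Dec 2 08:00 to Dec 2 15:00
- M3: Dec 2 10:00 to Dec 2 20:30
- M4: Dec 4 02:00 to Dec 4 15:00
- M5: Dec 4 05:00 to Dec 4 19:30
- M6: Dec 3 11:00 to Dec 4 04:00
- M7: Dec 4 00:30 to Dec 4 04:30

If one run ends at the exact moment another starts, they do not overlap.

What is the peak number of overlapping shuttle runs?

3

Sweep the timeline, counting +1 at each start and −1 at each end (ends before starts at a tie):
Dec 2 08:00 start M2 → 1
Dec 2 10:00 start M3 → 2
Dec 2 15:00 end M2 → 1
Dec 2 15:00 start M1 → 2
Dec 2 19:00 end M1 → 1
Dec 2 20:30 end M3 → 0
Dec 3 11:00 start M6 → 1
Dec 4 00:30 start M7 → 2
Dec 4 02:00 start M4 → 3
Dec 4 04:00 end M6 → 2
Dec 4 04:30 end M7 → 1
Dec 4 05:00 start M5 → 2
Dec 4 15:00 end M4 → 1
Dec 4 19:30 end M5 → 0
Peak is 3, at Dec 4 02:00 (M4, M6, M7).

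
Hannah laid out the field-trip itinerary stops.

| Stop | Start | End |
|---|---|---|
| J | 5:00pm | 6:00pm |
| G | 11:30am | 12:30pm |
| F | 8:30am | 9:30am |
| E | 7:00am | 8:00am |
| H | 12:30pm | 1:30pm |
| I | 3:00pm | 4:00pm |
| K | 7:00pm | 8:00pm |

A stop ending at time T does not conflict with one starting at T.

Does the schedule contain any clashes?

No

Sorted by start: E, F, G, H, I, J, K.
F starts after E ends, so E has no further overlaps.
G starts after F ends, so F has no further overlaps.
H starts exactly when G ends (back-to-back, no overlap), so G has no further overlaps.
I starts after H ends, so H has no further overlaps.
J starts after I ends, so I has no further overlaps.
K starts after J ends.
Every pair is clear; the schedule has no overlaps.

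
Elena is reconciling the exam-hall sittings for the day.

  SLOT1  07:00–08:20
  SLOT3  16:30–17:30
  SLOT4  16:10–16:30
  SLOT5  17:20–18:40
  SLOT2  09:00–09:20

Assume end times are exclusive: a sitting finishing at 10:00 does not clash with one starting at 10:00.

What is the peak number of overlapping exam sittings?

2

Sort all start/end points and keep a running count:
07:00 start SLOT1 → 1
08:20 end SLOT1 → 0
09:00 start SLOT2 → 1
09:20 end SLOT2 → 0
16:10 start SLOT4 → 1
16:30 end SLOT4 → 0
16:30 start SLOT3 → 1
17:20 start SLOT5 → 2
17:30 end SLOT3 → 1
18:40 end SLOT5 → 0
Peak is 2, at 17:20 (SLOT3, SLOT5).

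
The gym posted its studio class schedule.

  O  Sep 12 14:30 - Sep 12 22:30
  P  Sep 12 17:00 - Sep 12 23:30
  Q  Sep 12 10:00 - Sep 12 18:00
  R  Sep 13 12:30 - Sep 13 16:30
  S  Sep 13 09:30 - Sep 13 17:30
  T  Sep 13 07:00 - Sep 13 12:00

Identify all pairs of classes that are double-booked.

Sorted by start: Q, O, P, T, S, R.
O starts before Q ends → Q and O overlap.
P starts before Q ends → Q and P overlap.
T starts after Q ends, so Q has no further overlaps.
P starts before O ends → O and P overlap.
T starts after O ends, so O has no further overlaps.
T starts after P ends, so P has no further overlaps.
S starts before T ends → T and S overlap.
R starts after T ends.
R starts before S ends → S and R overlap.

O & P, O & Q, P & Q, R & S, S & T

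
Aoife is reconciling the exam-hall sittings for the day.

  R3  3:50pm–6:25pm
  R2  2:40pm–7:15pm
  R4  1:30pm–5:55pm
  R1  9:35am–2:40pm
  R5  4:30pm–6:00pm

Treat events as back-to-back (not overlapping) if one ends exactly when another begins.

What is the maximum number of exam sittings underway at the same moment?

4

Sort all start/end points and keep a running count:
9:35am start R1 → 1
1:30pm start R4 → 2
2:40pm end R1 → 1
2:40pm start R2 → 2
3:50pm start R3 → 3
4:30pm start R5 → 4
5:55pm end R4 → 3
6:00pm end R5 → 2
6:25pm end R3 → 1
7:15pm end R2 → 0
Peak is 4, at 4:30pm (R2, R3, R4, R5).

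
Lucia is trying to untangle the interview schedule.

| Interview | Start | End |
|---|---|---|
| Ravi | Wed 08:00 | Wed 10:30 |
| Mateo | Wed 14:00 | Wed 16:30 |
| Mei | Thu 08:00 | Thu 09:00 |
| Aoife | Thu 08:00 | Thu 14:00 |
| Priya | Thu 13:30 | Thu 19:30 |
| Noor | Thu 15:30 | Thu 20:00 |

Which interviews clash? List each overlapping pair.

Aoife & Mei, Aoife & Priya, Noor & Priya

Two intervals overlap when each starts before the other ends.
Sorted by start: Ravi, Mateo, Mei, Aoife, Priya, Noor.
Mateo starts after Ravi ends; Ravi is clear from here.
Mei starts after Mateo ends; Mateo is clear from here.
Aoife starts before Mei ends → Mei and Aoife overlap.
Priya starts after Mei ends; Mei is clear from here.
Priya starts before Aoife ends → Aoife and Priya overlap.
Noor starts after Aoife ends.
Noor starts before Priya ends → Priya and Noor overlap.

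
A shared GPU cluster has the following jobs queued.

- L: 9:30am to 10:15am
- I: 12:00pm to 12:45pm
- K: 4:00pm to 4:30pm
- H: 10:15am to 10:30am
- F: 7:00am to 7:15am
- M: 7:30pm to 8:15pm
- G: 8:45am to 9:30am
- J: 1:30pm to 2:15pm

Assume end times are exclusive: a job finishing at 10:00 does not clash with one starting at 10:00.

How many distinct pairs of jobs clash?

0

Sorted by start: F, G, L, H, I, J, K, M.
G starts after F ends, so F has no further overlaps.
L starts exactly when G ends (back-to-back, no overlap), so G has no further overlaps.
H starts exactly when L ends (back-to-back, no overlap), so L has no further overlaps.
I starts after H ends, so H has no further overlaps.
J starts after I ends, so I has no further overlaps.
K starts after J ends, so J has no further overlaps.
M starts after K ends.
No pair overlaps.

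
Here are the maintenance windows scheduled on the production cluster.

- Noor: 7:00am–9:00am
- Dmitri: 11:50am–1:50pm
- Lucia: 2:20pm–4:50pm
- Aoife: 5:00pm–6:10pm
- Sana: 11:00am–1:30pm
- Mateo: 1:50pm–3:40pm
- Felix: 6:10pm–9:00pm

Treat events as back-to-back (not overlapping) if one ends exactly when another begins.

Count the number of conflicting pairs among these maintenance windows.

2

Two intervals overlap when each starts before the other ends.
Sorted by start: Noor, Sana, Dmitri, Mateo, Lucia, Aoife, Felix.
Sana starts after Noor ends; Noor is clear from here.
Dmitri starts before Sana ends → Sana and Dmitri overlap.
Mateo starts after Sana ends; Sana is clear from here.
Mateo starts exactly when Dmitri ends (back-to-back, no overlap); Dmitri is clear from here.
Lucia starts before Mateo ends → Mateo and Lucia overlap.
Aoife starts after Mateo ends; Mateo is clear from here.
Aoife starts after Lucia ends; Lucia is clear from here.
Felix starts exactly when Aoife ends (back-to-back, no overlap).
Overlapping pairs: Dmitri & Sana, Lucia & Mateo — 2 in total.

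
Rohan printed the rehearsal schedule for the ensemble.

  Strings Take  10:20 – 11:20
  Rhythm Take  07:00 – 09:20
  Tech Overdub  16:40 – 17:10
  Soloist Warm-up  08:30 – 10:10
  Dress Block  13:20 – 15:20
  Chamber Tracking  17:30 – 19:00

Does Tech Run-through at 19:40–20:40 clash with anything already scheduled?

No — it doesn't clash with anything

Rhythm Take: ends 09:20 at or before Tech Run-through starts 19:40 → clear.
Soloist Warm-up: ends 10:10 at or before Tech Run-through starts 19:40 → clear.
Strings Take: ends 11:20 at or before Tech Run-through starts 19:40 → clear.
Dress Block: ends 15:20 at or before Tech Run-through starts 19:40 → clear.
Tech Overdub: ends 17:10 at or before Tech Run-through starts 19:40 → clear.
Chamber Tracking: ends 19:00 at or before Tech Run-through starts 19:40 → clear.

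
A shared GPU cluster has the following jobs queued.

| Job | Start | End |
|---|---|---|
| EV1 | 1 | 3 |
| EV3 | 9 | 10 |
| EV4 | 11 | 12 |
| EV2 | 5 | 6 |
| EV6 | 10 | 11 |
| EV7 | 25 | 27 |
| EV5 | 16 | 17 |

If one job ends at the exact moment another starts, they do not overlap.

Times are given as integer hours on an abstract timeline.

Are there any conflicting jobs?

Check each pair: they overlap iff neither finishes before the other starts.
Sorted by start: EV1, EV2, EV3, EV6, EV4, EV5, EV7.
EV2 starts after EV1 ends — done with EV1.
EV3 starts after EV2 ends — done with EV2.
EV6 starts exactly when EV3 ends (back-to-back, no overlap) — done with EV3.
EV4 starts exactly when EV6 ends (back-to-back, no overlap) — done with EV6.
EV5 starts after EV4 ends — done with EV4.
EV7 starts after EV5 ends.
Every pair is clear; the schedule has no overlaps.

No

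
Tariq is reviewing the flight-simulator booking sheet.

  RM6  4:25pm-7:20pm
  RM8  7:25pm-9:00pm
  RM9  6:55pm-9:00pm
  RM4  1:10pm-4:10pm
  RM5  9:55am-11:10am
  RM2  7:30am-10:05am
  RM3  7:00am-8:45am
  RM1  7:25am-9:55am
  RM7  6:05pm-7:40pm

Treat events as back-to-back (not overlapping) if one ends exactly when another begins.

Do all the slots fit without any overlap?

Sorted by start: RM3, RM1, RM2, RM5, RM4, RM6, RM7, RM9, RM8.
RM1 starts before RM3 ends → RM3 and RM1 overlap.
That's a conflict, so the schedule is not conflict-free.

No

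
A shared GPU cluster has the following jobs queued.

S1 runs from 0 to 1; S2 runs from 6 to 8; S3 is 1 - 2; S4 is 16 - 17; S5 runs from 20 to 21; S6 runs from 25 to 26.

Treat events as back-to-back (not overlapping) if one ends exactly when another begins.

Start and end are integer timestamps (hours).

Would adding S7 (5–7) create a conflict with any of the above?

Yes — it overlaps S2

S1: ends 1 at or before S7 starts 5 → clear.
S3: ends 2 at or before S7 starts 5 → clear.
S2: starts 6 before S7 ends 7, and ends 8 after S7 starts 5 → overlap.
S4: starts 16 at or after S7 ends 7 → clear.
S5: starts 20 at or after S7 ends 7 → clear.
S6: starts 25 at or after S7 ends 7 → clear.
S7 overlaps S2.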